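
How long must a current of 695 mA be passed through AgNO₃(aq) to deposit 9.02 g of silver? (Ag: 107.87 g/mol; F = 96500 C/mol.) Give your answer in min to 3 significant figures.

n(Ag) = 9.02 / 107.87 = 0.08362 mol
Ag⁺ + e⁻ → Ag, so n(e⁻) = 0.08362 mol
Q = 0.08362 × 96500 = 8069 C
t = Q / I = 8069 / 0.695 = 11610 s = 194 min

194 min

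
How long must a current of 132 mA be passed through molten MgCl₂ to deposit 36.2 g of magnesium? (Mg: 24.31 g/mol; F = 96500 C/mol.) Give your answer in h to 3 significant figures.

605 h

n(Mg) = 36.2 / 24.31 = 1.489 mol
Mg²⁺ + 2e⁻ → Mg, so n(e⁻) = 2 × 1.489 = 2.978 mol
Q = 2.978 × 96500 = 2.874×10^5 C
t = Q / I = 2.874×10^5 / 0.132 = 2.177×10^6 s = 605 h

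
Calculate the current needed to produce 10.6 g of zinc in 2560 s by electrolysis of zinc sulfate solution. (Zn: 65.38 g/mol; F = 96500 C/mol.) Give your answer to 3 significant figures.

12.2 A

n(Zn) = 10.6 / 65.38 = 0.1621 mol
Zn²⁺ + 2e⁻ → Zn, so n(e⁻) = 2 × 0.1621 = 0.3242 mol
Q = 0.3242 × 96500 = 31290 C
I = Q / t = 31290 / 2560 s = 12.2 A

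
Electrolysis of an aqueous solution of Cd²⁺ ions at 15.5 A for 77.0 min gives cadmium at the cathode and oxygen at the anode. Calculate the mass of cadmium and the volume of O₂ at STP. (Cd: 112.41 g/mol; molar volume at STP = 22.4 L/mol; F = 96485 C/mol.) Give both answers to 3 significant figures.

41.7 g Cd; 4.16 L O₂

Q = 15.5 × 4620 = 71610 C; n(e⁻) = 71610 / 96485 = 0.7422 mol
Cathode: Cd²⁺ + 2e⁻ → Cd → n(Cd) = 0.7422/2 = 0.3711 mol → 41.7 g
Anode: 2H₂O → O₂ + 4H⁺ + 4e⁻ → n(O₂) = 0.7422/4 = 0.1856 mol → 4.16 L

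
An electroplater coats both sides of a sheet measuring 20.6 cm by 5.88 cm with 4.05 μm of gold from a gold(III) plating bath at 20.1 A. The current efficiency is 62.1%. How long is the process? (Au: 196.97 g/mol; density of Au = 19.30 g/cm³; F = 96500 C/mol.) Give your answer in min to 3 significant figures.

3.72 min

Plated area = 2 × 20.6 × 5.88 = 242.3 cm²
Volume = 242.3 × 4.05×10⁻⁴ cm = 0.09813 cm³
m(Au) = 0.09813 × 19.30 = 1.894 g
n(Au) = 1.894 / 196.97 = 0.009616 mol; n(e⁻) = 3 × 0.009616 = 0.02885 mol
Q = 0.02885 × 96500 / 0.621 = 4483 C
t = 4483 / 20.1 = 223.0 s = 3.72 min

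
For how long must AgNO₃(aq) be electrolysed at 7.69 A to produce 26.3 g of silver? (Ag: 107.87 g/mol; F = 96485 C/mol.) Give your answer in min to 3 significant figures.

51.0 min

n(Ag) = 26.3 / 107.87 = 0.2438 mol
Ag⁺ + e⁻ → Ag, so n(e⁻) = 0.2438 mol
Q = 0.2438 × 96485 = 23520 C
t = Q / I = 23520 / 7.69 = 3059 s = 51.0 min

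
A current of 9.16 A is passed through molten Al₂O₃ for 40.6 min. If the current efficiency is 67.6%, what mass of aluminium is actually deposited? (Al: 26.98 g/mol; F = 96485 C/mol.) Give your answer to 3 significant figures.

1.41 g

Q = 9.16 × 2436 = 22310 C
n(e⁻) = 22310 / 96485 = 0.2312 mol
Al³⁺ + 3e⁻ → Al, so theoretical m(Al) = 0.07707 × 26.98 = 2.079 g
Actual mass = 67.6% × 2.079 = 1.41 g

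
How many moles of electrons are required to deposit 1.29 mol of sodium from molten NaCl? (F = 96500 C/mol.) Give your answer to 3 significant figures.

1.29 mol

Na⁺ + e⁻ → Na, so n(e⁻) = 1 × 1.29 = 1.290 mol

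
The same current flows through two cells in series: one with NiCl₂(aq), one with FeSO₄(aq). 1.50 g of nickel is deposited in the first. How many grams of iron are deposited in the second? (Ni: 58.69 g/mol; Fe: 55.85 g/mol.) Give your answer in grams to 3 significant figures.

1.43 g

n(Ni) = 1.50 / 58.69 = 0.02556 mol
Ni²⁺ + 2e⁻ → Ni, so n(e⁻) = 2 × 0.02556 = 0.05112 mol
The cells are in series, so the same charge (and hence the same n(e⁻) = 0.05112 mol) passes through both.
Fe²⁺ + 2e⁻ → Fe, so n(Fe) = 0.05112 / 2 = 0.02556 mol
m(Fe) = 0.02556 × 55.85 = 1.43 g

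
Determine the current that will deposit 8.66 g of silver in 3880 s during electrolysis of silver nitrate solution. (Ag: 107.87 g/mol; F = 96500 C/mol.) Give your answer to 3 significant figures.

n(Ag) = 8.66 / 107.87 = 0.08028 mol
Ag⁺ + e⁻ → Ag, so n(e⁻) = 0.08028 mol
Q = 0.08028 × 96500 = 7747 C
I = Q / t = 7747 / 3880 s = 2.00 A

2.00 A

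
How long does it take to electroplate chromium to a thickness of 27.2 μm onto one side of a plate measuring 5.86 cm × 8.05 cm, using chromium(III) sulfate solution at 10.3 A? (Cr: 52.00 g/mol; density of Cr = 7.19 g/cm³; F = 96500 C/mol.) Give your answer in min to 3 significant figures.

8.31 min

Plated area = 5.86 × 8.05 = 47.17 cm²
Volume = 47.17 × 27.2×10⁻⁴ cm = 0.1283 cm³
m(Cr) = 0.1283 × 7.19 = 0.9225 g
n(Cr) = 0.9225 / 52.00 = 0.01774 mol; n(e⁻) = 3 × 0.01774 = 0.05322 mol
Q = 0.05322 × 96500 = 5136 C
t = 5136 / 10.3 = 498.6 s = 8.31 min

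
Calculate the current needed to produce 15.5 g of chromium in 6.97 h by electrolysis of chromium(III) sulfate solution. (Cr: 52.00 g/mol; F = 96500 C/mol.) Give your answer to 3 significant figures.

n(Cr) = 15.5 / 52.00 = 0.2981 mol
Cr³⁺ + 3e⁻ → Cr, so n(e⁻) = 3 × 0.2981 = 0.8943 mol
Q = 0.8943 × 96500 = 86300 C
I = Q / t = 86300 / 25092 s = 3.44 A

3.44 A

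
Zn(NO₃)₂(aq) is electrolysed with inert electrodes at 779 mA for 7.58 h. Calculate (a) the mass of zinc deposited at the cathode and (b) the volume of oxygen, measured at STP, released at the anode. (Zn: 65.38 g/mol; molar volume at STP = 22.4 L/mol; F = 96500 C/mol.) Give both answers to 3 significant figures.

Q = 0.779 × 27288 = 21260 C; n(e⁻) = 21260 / 96500 = 0.2203 mol
Cathode: Zn²⁺ + 2e⁻ → Zn → n(Zn) = 0.2203/2 = 0.1102 mol → 7.20 g
Anode: 2H₂O → O₂ + 4H⁺ + 4e⁻ → n(O₂) = 0.2203/4 = 0.05508 mol → 1.23 L

7.20 g Zn; 1.23 L O₂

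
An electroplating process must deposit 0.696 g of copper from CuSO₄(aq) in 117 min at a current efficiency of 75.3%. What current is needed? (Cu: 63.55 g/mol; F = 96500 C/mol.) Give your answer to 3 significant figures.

n(Cu) = 0.696 / 63.55 = 0.01095 mol
Cu²⁺ + 2e⁻ → Cu, so n(e⁻) = 2 × 0.01095 = 0.02190 mol
Q = 0.02190 × 96500 / 0.753 = 2807 C
I = Q / t = 2807 / 7020 s = 0.400 A

0.400 A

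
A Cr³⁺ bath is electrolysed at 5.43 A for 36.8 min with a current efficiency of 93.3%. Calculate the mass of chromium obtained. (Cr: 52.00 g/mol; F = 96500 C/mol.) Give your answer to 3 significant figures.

Q = 5.43 × 2208 = 11990 C
n(e⁻) = 11990 / 96500 = 0.1242 mol
Cr³⁺ + 3e⁻ → Cr, so theoretical m(Cr) = 0.04140 × 52.00 = 2.153 g
Actual mass = 93.3% × 2.153 = 2.01 g

2.01 g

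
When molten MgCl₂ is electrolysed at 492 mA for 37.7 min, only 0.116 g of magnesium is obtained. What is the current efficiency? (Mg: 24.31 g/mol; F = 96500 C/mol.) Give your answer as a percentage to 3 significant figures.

Q = 0.492 × 2262 = 1113 C
n(e⁻) = 1113 / 96500 = 0.01153 mol
Mg²⁺ + 2e⁻ → Mg, so theoretical n(Mg) = 0.005765 mol → 0.1401 g
Efficiency = 0.116 / 0.1401 = 0.8280 = 82.8%

82.8%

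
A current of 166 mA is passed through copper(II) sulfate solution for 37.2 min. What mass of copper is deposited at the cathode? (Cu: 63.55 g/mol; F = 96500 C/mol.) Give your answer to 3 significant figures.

0.122 g

Q = 0.166 A × 2232 s = 370.5 C
n(e⁻) = 370.5 / 96500 = 0.003839 mol
Cu²⁺ + 2e⁻ → Cu, so n(Cu) = 0.003839 / 2 = 0.001920 mol
m = 0.001920 × 63.55 = 0.122 g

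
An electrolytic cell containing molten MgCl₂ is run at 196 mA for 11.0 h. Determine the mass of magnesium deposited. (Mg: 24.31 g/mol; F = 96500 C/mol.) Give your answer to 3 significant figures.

0.978 g

Q = 0.196 A × 39600 s = 7762 C
Moles of electrons = 7762 / 96500 = 0.08044 mol
Mg²⁺ + 2e⁻ → Mg, so n(Mg) = 0.08044 / 2 = 0.04022 mol
m = 0.04022 × 24.31 = 0.978 g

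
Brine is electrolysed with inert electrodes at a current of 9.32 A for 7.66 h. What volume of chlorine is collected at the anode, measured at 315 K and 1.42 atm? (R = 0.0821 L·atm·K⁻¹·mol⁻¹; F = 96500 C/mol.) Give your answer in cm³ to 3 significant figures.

24300 cm³

Q = It = 9.32 × 27576 = 2.570×10^5 C
Moles of electrons = 2.570×10^5 / 96500 = 2.663 mol
2Cl⁻ → Cl₂ + 2e⁻, so n(Cl₂) = 2.663 / 2 = 1.332 mol
V = nRT/P = 1.332 × 0.0821 × 315 / 1.42 = 24.26 L
= 24300 cm³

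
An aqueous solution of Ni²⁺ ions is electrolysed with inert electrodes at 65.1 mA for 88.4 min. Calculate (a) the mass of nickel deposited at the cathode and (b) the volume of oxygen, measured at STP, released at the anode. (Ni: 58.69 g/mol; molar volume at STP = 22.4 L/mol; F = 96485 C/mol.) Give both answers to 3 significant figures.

Q = 0.0651 × 5304 = 345.3 C; n(e⁻) = 345.3 / 96485 = 0.003579 mol
Cathode: Ni²⁺ + 2e⁻ → Ni → n(Ni) = 0.003579/2 = 0.001790 mol → 0.105 g
Anode: 2H₂O → O₂ + 4H⁺ + 4e⁻ → n(O₂) = 0.003579/4 = 8.948×10^-4 mol → 0.0200 L

0.105 g Ni; 0.0200 L O₂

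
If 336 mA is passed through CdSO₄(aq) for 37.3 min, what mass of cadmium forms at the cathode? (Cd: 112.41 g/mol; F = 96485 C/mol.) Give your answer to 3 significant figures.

0.438 g

Q = 0.336 A × 2238 s = 752.0 C
n(e⁻) = Q/F = 752.0/96485 = 0.007794 mol
Cd²⁺ + 2e⁻ → Cd, so n(Cd) = 0.007794 / 2 = 0.003897 mol
m = 0.003897 × 112.41 = 0.438 g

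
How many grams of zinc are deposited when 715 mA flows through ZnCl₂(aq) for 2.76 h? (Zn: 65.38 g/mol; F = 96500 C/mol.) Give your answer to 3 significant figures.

2.41 g

Charge passed = 0.715 × 9936 = 7104 C
n(e⁻) = Q/F = 7104/96500 = 0.07362 mol
Zn²⁺ + 2e⁻ → Zn, so n(Zn) = 0.07362 / 2 = 0.03681 mol
m = 0.03681 × 65.38 = 2.41 g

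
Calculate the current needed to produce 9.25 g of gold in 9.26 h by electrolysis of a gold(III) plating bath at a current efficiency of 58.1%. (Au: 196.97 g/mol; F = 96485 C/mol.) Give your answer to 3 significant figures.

n(Au) = 9.25 / 196.97 = 0.04696 mol
Au³⁺ + 3e⁻ → Au, so n(e⁻) = 3 × 0.04696 = 0.1409 mol
Q = 0.1409 × 96485 / 0.581 = 23400 C
I = Q / t = 23400 / 33336 s = 0.702 A

0.702 A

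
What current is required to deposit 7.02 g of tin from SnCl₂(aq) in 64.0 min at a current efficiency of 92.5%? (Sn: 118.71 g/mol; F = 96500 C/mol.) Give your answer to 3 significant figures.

3.21 A

n(Sn) = 7.02 / 118.71 = 0.05914 mol
Sn²⁺ + 2e⁻ → Sn, so n(e⁻) = 2 × 0.05914 = 0.1183 mol
Q = 0.1183 × 96500 / 0.925 = 12340 C
I = Q / t = 12340 / 3840 s = 3.21 A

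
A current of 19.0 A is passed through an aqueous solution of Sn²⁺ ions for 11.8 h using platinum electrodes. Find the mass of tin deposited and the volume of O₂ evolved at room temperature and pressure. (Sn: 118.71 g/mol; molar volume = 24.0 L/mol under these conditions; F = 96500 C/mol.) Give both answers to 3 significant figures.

496 g Sn; 50.2 L O₂

Q = 19.0 × 42480 = 8.071×10^5 C; n(e⁻) = 8.071×10^5 / 96500 = 8.364 mol
Cathode: Sn²⁺ + 2e⁻ → Sn → n(Sn) = 8.364/2 = 4.182 mol → 496 g
Anode: 2H₂O → O₂ + 4H⁺ + 4e⁻ → n(O₂) = 8.364/4 = 2.091 mol → 50.2 L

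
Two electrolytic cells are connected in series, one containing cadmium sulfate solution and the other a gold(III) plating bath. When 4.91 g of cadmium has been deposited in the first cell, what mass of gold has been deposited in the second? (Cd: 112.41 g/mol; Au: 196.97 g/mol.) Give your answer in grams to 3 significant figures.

5.74 g

n(Cd) = 4.91 / 112.41 = 0.04368 mol
Cd²⁺ + 2e⁻ → Cd, so n(e⁻) = 2 × 0.04368 = 0.08736 mol
Same current for the same time ⇒ same n(e⁻) = 0.08736 mol in both cells.
Au³⁺ + 3e⁻ → Au, so n(Au) = 0.08736 / 3 = 0.02912 mol
m(Au) = 0.02912 × 196.97 = 5.74 g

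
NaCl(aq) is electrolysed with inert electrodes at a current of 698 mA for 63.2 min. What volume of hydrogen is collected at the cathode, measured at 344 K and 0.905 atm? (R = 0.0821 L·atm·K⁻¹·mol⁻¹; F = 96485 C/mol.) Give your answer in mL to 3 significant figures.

428 mL

Q = 0.698 A × 3792 s = 2647 C
Moles of electrons = 2647 / 96485 = 0.02743 mol
2H⁺ + 2e⁻ → H₂, so n(H₂) = 0.02743 / 2 = 0.01372 mol
V = nRT/P = 0.01372 × 0.0821 × 344 / 0.905 = 0.4282 L
= 428 mL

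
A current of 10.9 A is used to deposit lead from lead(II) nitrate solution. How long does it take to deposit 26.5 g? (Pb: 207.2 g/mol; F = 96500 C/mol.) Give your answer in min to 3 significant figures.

37.7 min

n(Pb) = 26.5 / 207.2 = 0.1279 mol
Pb²⁺ + 2e⁻ → Pb, so n(e⁻) = 2 × 0.1279 = 0.2558 mol
Q = 0.2558 × 96500 = 24680 C
t = Q / I = 24680 / 10.9 = 2264 s = 37.7 min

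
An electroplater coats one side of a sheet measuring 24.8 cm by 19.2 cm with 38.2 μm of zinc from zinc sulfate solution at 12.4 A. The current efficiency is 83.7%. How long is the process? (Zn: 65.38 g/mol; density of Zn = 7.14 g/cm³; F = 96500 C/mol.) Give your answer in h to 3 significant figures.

1.03 h

Plated area = 24.8 × 19.2 = 476.2 cm²
Volume = 476.2 × 38.2×10⁻⁴ cm = 1.819 cm³
m(Zn) = 1.819 × 7.14 = 12.99 g
n(Zn) = 12.99 / 65.38 = 0.1987 mol; n(e⁻) = 2 × 0.1987 = 0.3974 mol
Q = 0.3974 × 96500 / 0.837 = 45820 C
t = 45820 / 12.4 = 3695 s = 1.03 h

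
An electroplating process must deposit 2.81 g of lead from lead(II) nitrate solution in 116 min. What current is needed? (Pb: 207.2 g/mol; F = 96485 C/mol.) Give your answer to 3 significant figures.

0.376 A

n(Pb) = 2.81 / 207.2 = 0.01356 mol
Pb²⁺ + 2e⁻ → Pb, so n(e⁻) = 2 × 0.01356 = 0.02712 mol
Q = 0.02712 × 96485 = 2617 C
I = Q / t = 2617 / 6960 s = 0.376 A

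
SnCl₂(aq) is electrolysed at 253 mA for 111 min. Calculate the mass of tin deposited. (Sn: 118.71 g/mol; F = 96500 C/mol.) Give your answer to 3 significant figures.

1.04 g

Q = It = 0.253 × 6660 = 1685 C
Moles of electrons = 1685 / 96500 = 0.01746 mol
Sn²⁺ + 2e⁻ → Sn, so n(Sn) = 0.01746 / 2 = 0.008730 mol
m = 0.008730 × 118.71 = 1.04 g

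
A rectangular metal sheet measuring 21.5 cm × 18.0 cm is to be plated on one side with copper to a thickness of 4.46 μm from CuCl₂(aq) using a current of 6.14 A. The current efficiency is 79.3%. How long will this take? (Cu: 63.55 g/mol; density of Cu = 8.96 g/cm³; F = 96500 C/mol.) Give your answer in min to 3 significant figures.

Plated area = 21.5 × 18.0 = 387.0 cm²
Volume = 387.0 × 4.46×10⁻⁴ cm = 0.1726 cm³
m(Cu) = 0.1726 × 8.96 = 1.546 g
n(Cu) = 1.546 / 63.55 = 0.02433 mol; n(e⁻) = 2 × 0.02433 = 0.04866 mol
Q = 0.04866 × 96500 / 0.793 = 5921 C
t = 5921 / 6.14 = 964.3 s = 16.1 min

16.1 min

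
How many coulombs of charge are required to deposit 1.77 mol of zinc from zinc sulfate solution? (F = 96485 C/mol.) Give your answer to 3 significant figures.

3.42×10^5 C

Zn²⁺ + 2e⁻ → Zn, so n(e⁻) = 2 × 1.77 = 3.540 mol
Q = 3.540 × 96485 = 3.416×10^5 C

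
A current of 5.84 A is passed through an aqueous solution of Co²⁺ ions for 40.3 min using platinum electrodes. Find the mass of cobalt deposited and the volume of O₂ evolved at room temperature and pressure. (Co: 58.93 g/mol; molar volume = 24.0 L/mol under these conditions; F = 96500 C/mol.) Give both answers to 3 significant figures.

4.31 g Co; 0.878 L O₂

Q = 5.84 × 2418 = 14120 C; n(e⁻) = 14120 / 96500 = 0.1463 mol
Cathode: Co²⁺ + 2e⁻ → Co → n(Co) = 0.1463/2 = 0.07315 mol → 4.31 g
Anode: 2H₂O → O₂ + 4H⁺ + 4e⁻ → n(O₂) = 0.1463/4 = 0.03658 mol → 0.878 L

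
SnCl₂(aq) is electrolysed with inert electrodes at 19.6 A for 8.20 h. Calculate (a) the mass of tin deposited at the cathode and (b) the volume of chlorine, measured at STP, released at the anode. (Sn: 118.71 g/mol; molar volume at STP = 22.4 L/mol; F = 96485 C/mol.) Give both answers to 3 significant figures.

356 g Sn; 67.2 L Cl₂

Q = 19.6 × 29520 = 5.786×10^5 C; n(e⁻) = 5.786×10^5 / 96485 = 5.997 mol
Cathode: Sn²⁺ + 2e⁻ → Sn → n(Sn) = 5.997/2 = 2.999 mol → 356 g
Anode: 2Cl⁻ → Cl₂ + 2e⁻ → n(Cl₂) = 5.997/2 = 2.999 mol → 67.2 L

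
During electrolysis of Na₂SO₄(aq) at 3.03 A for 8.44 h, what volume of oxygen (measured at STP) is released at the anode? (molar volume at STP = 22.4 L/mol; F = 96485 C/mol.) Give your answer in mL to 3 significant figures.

5340 mL

Q = It = 3.03 × 30384 = 92060 C
n(e⁻) = 92060 / 96485 = 0.9541 mol
2H₂O → O₂ + 4H⁺ + 4e⁻, so n(O₂) = 0.9541 / 4 = 0.2385 mol
V = 0.2385 × 22.4 = 5.342 L
= 5340 mL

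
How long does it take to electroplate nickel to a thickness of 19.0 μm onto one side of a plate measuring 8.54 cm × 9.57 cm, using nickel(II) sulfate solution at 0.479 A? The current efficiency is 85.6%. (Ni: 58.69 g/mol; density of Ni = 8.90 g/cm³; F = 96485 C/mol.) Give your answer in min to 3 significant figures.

Plated area = 8.54 × 9.57 = 81.73 cm²
Volume = 81.73 × 19.0×10⁻⁴ cm = 0.1553 cm³
m(Ni) = 0.1553 × 8.90 = 1.382 g
n(Ni) = 1.382 / 58.69 = 0.02355 mol; n(e⁻) = 2 × 0.02355 = 0.04710 mol
Q = 0.04710 × 96485 / 0.856 = 5309 C
t = 5309 / 0.479 = 11080 s = 185 min

185 min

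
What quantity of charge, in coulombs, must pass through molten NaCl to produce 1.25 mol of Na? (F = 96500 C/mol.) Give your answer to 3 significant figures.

Na⁺ + e⁻ → Na, so n(e⁻) = 1 × 1.25 = 1.250 mol
Q = 1.250 × 96500 = 1.206×10^5 C

1.21×10^5 C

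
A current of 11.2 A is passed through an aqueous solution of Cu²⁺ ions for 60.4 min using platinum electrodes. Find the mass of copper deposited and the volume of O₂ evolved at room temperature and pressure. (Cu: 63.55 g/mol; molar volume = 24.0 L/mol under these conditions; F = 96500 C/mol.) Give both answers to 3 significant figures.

Q = 11.2 × 3624 = 40590 C; n(e⁻) = 40590 / 96500 = 0.4206 mol
Cathode: Cu²⁺ + 2e⁻ → Cu → n(Cu) = 0.4206/2 = 0.2103 mol → 13.4 g
Anode: 2H₂O → O₂ + 4H⁺ + 4e⁻ → n(O₂) = 0.4206/4 = 0.1052 mol → 2.52 L

13.4 g Cu; 2.52 L O₂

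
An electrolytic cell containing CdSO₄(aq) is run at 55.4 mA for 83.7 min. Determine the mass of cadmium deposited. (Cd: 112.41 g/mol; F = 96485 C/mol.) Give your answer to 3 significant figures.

0.162 g

Q = It = 0.0554 × 5022 = 278.2 C
Moles of electrons = 278.2 / 96485 = 0.002883 mol
Cd²⁺ + 2e⁻ → Cd, so n(Cd) = 0.002883 / 2 = 0.001442 mol
m = 0.001442 × 112.41 = 0.162 g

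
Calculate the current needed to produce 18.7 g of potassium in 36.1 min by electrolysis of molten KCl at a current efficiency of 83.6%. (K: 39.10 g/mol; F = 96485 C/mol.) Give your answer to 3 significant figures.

n(K) = 18.7 / 39.10 = 0.4783 mol
K⁺ + e⁻ → K, so n(e⁻) = 0.4783 mol
Q = 0.4783 × 96485 / 0.836 = 55200 C
I = Q / t = 55200 / 2166 s = 25.5 A

25.5 A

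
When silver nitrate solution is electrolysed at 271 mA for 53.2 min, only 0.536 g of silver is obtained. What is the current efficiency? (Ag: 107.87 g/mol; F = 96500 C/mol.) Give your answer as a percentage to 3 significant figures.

Q = 0.271 × 3192 = 865.0 C
n(e⁻) = 865.0 / 96500 = 0.008964 mol
Ag⁺ + e⁻ → Ag, so theoretical n(Ag) = 0.008964 mol → 0.9669 g
Efficiency = 0.536 / 0.9669 = 0.5543 = 55.4%

55.4%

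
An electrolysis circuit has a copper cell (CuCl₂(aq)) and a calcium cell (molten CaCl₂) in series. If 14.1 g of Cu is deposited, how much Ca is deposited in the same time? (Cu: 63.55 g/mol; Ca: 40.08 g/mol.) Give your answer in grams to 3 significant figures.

8.89 g

n(Cu) = 14.1 / 63.55 = 0.2219 mol
Cu²⁺ + 2e⁻ → Cu, so n(e⁻) = 2 × 0.2219 = 0.4438 mol
The cells are in series, so the same charge (and hence the same n(e⁻) = 0.4438 mol) passes through both.
Ca²⁺ + 2e⁻ → Ca, so n(Ca) = 0.4438 / 2 = 0.2219 mol
m(Ca) = 0.2219 × 40.08 = 8.89 g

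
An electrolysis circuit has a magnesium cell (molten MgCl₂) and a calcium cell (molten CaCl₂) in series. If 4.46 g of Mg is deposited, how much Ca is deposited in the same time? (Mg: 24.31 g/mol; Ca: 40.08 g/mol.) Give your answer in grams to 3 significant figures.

7.35 g

n(Mg) = 4.46 / 24.31 = 0.1835 mol
Mg²⁺ + 2e⁻ → Mg, so n(e⁻) = 2 × 0.1835 = 0.3670 mol
In series, the same 0.3670 mol of electrons flows through the second cell.
Ca²⁺ + 2e⁻ → Ca, so n(Ca) = 0.3670 / 2 = 0.1835 mol
m(Ca) = 0.1835 × 40.08 = 7.35 g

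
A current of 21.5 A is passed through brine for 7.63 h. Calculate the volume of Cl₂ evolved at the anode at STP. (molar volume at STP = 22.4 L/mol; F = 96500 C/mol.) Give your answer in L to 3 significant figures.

Q = 21.5 A × 27468 s = 5.906×10^5 C
n(e⁻) = Q/F = 5.906×10^5/96500 = 6.120 mol
2Cl⁻ → Cl₂ + 2e⁻, so n(Cl₂) = 6.120 / 2 = 3.060 mol
V = 3.060 × 22.4 = 68.54 L

68.5 L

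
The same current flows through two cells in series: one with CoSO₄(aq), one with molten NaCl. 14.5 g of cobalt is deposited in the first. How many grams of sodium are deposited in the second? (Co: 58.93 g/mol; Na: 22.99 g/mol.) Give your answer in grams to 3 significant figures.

n(Co) = 14.5 / 58.93 = 0.2461 mol
Co²⁺ + 2e⁻ → Co, so n(e⁻) = 2 × 0.2461 = 0.4922 mol
The cells are in series, so the same charge (and hence the same n(e⁻) = 0.4922 mol) passes through both.
Na⁺ + e⁻ → Na, so n(Na) = 0.4922 mol
m(Na) = 0.4922 × 22.99 = 11.3 g

11.3 g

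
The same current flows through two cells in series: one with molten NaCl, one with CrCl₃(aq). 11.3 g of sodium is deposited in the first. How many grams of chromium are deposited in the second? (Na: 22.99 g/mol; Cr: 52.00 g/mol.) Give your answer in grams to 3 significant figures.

8.52 g

n(Na) = 11.3 / 22.99 = 0.4915 mol
Na⁺ + e⁻ → Na, so n(e⁻) = 0.4915 mol
Same current for the same time ⇒ same n(e⁻) = 0.4915 mol in both cells.
Cr³⁺ + 3e⁻ → Cr, so n(Cr) = 0.4915 / 3 = 0.1638 mol
m(Cr) = 0.1638 × 52.00 = 8.52 g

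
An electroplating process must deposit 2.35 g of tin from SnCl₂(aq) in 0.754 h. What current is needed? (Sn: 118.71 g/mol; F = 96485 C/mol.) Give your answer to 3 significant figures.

1.41 A

n(Sn) = 2.35 / 118.71 = 0.01980 mol
Sn²⁺ + 2e⁻ → Sn, so n(e⁻) = 2 × 0.01980 = 0.03960 mol
Q = 0.03960 × 96485 = 3821 C
I = Q / t = 3821 / 2714.4 s = 1.41 A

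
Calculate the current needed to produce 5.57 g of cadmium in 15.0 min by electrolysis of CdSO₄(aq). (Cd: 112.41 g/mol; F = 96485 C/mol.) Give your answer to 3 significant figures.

n(Cd) = 5.57 / 112.41 = 0.04955 mol
Cd²⁺ + 2e⁻ → Cd, so n(e⁻) = 2 × 0.04955 = 0.09910 mol
Q = 0.09910 × 96485 = 9562 C
I = Q / t = 9562 / 900 s = 10.6 A

10.6 A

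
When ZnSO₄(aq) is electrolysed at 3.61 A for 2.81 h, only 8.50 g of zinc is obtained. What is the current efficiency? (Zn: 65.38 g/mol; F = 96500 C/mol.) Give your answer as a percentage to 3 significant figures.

68.7%

Q = 3.61 × 10116 = 36520 C
n(e⁻) = 36520 / 96500 = 0.3784 mol
Zn²⁺ + 2e⁻ → Zn, so theoretical n(Zn) = 0.1892 mol → 12.37 g
Efficiency = 8.50 / 12.37 = 0.6871 = 68.7%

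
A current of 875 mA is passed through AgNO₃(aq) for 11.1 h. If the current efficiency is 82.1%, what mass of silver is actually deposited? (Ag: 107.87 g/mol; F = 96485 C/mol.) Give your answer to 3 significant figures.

Q = 0.875 × 39960 = 34970 C
n(e⁻) = 34970 / 96485 = 0.3624 mol
Ag⁺ + e⁻ → Ag, so theoretical m(Ag) = 0.3624 × 107.87 = 39.09 g
Actual mass = 82.1% × 39.09 = 32.1 g

32.1 g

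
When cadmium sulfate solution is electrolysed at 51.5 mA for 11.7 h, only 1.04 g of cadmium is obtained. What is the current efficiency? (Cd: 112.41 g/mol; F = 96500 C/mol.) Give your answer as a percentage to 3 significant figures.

Q = 0.0515 × 42120 = 2169 C
n(e⁻) = 2169 / 96500 = 0.02248 mol
Cd²⁺ + 2e⁻ → Cd, so theoretical n(Cd) = 0.01124 mol → 1.263 g
Efficiency = 1.04 / 1.263 = 0.8234 = 82.3%

82.3%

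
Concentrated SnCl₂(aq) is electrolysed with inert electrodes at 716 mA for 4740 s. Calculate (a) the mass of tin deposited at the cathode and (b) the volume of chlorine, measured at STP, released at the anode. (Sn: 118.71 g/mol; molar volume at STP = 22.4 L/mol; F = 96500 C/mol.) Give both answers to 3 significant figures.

2.09 g Sn; 0.394 L Cl₂

Q = 0.716 × 4740 = 3394 C; n(e⁻) = 3394 / 96500 = 0.03517 mol
Cathode: Sn²⁺ + 2e⁻ → Sn → n(Sn) = 0.03517/2 = 0.01759 mol → 2.09 g
Anode: 2Cl⁻ → Cl₂ + 2e⁻ → n(Cl₂) = 0.03517/2 = 0.01759 mol → 0.394 L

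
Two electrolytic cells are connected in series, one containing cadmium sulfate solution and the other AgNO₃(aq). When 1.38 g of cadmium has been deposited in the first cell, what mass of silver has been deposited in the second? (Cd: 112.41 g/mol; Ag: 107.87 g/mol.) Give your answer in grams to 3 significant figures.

2.65 g

n(Cd) = 1.38 / 112.41 = 0.01228 mol
Cd²⁺ + 2e⁻ → Cd, so n(e⁻) = 2 × 0.01228 = 0.02456 mol
Same current for the same time ⇒ same n(e⁻) = 0.02456 mol in both cells.
Ag⁺ + e⁻ → Ag, so n(Ag) = 0.02456 mol
m(Ag) = 0.02456 × 107.87 = 2.65 g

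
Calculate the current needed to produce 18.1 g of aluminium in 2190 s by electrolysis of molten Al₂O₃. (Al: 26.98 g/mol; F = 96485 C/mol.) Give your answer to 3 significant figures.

n(Al) = 18.1 / 26.98 = 0.6709 mol
Al³⁺ + 3e⁻ → Al, so n(e⁻) = 3 × 0.6709 = 2.013 mol
Q = 2.013 × 96485 = 1.942×10^5 C
I = Q / t = 1.942×10^5 / 2190 s = 88.7 A

88.7 A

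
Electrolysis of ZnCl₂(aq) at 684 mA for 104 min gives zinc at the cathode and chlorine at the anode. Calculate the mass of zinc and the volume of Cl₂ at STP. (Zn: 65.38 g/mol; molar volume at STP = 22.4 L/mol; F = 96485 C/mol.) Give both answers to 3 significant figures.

Q = 0.684 × 6240 = 4268 C; n(e⁻) = 4268 / 96485 = 0.04423 mol
Cathode: Zn²⁺ + 2e⁻ → Zn → n(Zn) = 0.04423/2 = 0.02212 mol → 1.45 g
Anode: 2Cl⁻ → Cl₂ + 2e⁻ → n(Cl₂) = 0.04423/2 = 0.02212 mol → 0.495 L

1.45 g Zn; 0.495 L Cl₂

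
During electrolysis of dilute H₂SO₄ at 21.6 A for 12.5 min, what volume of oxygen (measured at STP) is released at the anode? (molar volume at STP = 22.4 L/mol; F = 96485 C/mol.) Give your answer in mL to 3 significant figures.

940 mL

Charge passed = 21.6 × 750 = 16200 C
n(e⁻) = 16200 / 96485 = 0.1679 mol
2H₂O → O₂ + 4H⁺ + 4e⁻, so n(O₂) = 0.1679 / 4 = 0.04198 mol
V = 0.04198 × 22.4 = 0.9404 L
= 940 mL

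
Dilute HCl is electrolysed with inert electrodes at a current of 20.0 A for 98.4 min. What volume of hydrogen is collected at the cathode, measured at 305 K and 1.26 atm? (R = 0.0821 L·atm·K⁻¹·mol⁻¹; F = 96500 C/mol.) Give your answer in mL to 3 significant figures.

Q = 20.0 A × 5904 s = 1.181×10^5 C
Moles of electrons = 1.181×10^5 / 96500 = 1.224 mol
2H⁺ + 2e⁻ → H₂, so n(H₂) = 1.224 / 2 = 0.6120 mol
V = nRT/P = 0.6120 × 0.0821 × 305 / 1.26 = 12.16 L
= 12200 mL

12200 mL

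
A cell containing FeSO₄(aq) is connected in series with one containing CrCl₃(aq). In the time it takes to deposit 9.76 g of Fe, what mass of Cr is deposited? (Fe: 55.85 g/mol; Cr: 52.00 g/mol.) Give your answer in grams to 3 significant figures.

n(Fe) = 9.76 / 55.85 = 0.1748 mol
Fe²⁺ + 2e⁻ → Fe, so n(e⁻) = 2 × 0.1748 = 0.3496 mol
The cells are in series, so the same charge (and hence the same n(e⁻) = 0.3496 mol) passes through both.
Cr³⁺ + 3e⁻ → Cr, so n(Cr) = 0.3496 / 3 = 0.1165 mol
m(Cr) = 0.1165 × 52.00 = 6.06 g

6.06 g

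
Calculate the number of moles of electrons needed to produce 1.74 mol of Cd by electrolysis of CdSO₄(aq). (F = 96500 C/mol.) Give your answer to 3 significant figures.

Cd²⁺ + 2e⁻ → Cd, so n(e⁻) = 2 × 1.74 = 3.480 mol

3.48 mol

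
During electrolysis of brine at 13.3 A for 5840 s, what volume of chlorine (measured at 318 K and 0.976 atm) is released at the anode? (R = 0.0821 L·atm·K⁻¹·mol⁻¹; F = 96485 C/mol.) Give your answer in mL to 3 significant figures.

Q = It = 13.3 × 5840 = 77670 C
n(e⁻) = 77670 / 96485 = 0.8050 mol
2Cl⁻ → Cl₂ + 2e⁻, so n(Cl₂) = 0.8050 / 2 = 0.4025 mol
V = nRT/P = 0.4025 × 0.0821 × 318 / 0.976 = 10.77 L
= 10800 mL

10800 mL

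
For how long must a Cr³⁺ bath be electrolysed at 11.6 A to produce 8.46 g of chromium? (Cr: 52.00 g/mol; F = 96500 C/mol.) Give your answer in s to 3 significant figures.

n(Cr) = 8.46 / 52.00 = 0.1627 mol
Cr³⁺ + 3e⁻ → Cr, so n(e⁻) = 3 × 0.1627 = 0.4881 mol
Q = 0.4881 × 96500 = 47100 C
t = Q / I = 47100 / 11.6 = 4060 s

4060 s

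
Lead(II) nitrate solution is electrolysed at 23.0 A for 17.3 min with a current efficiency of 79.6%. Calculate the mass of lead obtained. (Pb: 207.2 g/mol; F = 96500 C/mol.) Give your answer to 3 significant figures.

Q = 23.0 × 1038 = 23870 C
n(e⁻) = 23870 / 96500 = 0.2474 mol
Pb²⁺ + 2e⁻ → Pb, so theoretical m(Pb) = 0.1237 × 207.2 = 25.63 g
Actual mass = 79.6% × 25.63 = 20.4 g

20.4 g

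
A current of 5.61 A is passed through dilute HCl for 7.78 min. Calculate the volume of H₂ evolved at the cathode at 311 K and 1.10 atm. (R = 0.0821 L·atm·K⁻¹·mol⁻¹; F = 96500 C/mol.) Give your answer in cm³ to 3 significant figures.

Q = 5.61 A × 466.8 s = 2619 C
n(e⁻) = Q/F = 2619/96500 = 0.02714 mol
2H⁺ + 2e⁻ → H₂, so n(H₂) = 0.02714 / 2 = 0.01357 mol
V = nRT/P = 0.01357 × 0.0821 × 311 / 1.10 = 0.3150 L
= 315 cm³

315 cm³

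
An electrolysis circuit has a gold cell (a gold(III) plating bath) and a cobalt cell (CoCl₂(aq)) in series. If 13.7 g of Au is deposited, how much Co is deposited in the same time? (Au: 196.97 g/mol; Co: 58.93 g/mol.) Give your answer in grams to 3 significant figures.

n(Au) = 13.7 / 196.97 = 0.06955 mol
Au³⁺ + 3e⁻ → Au, so n(e⁻) = 3 × 0.06955 = 0.2087 mol
Same current for the same time ⇒ same n(e⁻) = 0.2087 mol in both cells.
Co²⁺ + 2e⁻ → Co, so n(Co) = 0.2087 / 2 = 0.1044 mol
m(Co) = 0.1044 × 58.93 = 6.15 g

6.15 g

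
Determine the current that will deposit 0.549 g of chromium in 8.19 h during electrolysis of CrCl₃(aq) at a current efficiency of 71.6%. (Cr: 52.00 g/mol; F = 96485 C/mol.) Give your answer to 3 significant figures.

0.145 A

n(Cr) = 0.549 / 52.00 = 0.01056 mol
Cr³⁺ + 3e⁻ → Cr, so n(e⁻) = 3 × 0.01056 = 0.03168 mol
Q = 0.03168 × 96485 / 0.716 = 4269 C
I = Q / t = 4269 / 29484 s = 0.145 A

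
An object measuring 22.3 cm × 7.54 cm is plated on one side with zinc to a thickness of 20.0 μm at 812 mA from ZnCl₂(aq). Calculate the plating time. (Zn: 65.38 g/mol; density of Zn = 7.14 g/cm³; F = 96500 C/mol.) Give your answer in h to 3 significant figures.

2.42 h

Plated area = 22.3 × 7.54 = 168.1 cm²
Volume = 168.1 × 20.0×10⁻⁴ cm = 0.3362 cm³
m(Zn) = 0.3362 × 7.14 = 2.400 g
n(Zn) = 2.400 / 65.38 = 0.03671 mol; n(e⁻) = 2 × 0.03671 = 0.07342 mol
Q = 0.07342 × 96500 = 7085 C
t = 7085 / 0.812 = 8725 s = 2.42 h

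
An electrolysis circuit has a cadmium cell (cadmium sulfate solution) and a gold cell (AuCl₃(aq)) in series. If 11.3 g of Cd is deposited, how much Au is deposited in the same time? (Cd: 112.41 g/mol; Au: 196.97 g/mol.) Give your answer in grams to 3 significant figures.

n(Cd) = 11.3 / 112.41 = 0.1005 mol
Cd²⁺ + 2e⁻ → Cd, so n(e⁻) = 2 × 0.1005 = 0.2010 mol
Same current for the same time ⇒ same n(e⁻) = 0.2010 mol in both cells.
Au³⁺ + 3e⁻ → Au, so n(Au) = 0.2010 / 3 = 0.06700 mol
m(Au) = 0.06700 × 196.97 = 13.2 g

13.2 g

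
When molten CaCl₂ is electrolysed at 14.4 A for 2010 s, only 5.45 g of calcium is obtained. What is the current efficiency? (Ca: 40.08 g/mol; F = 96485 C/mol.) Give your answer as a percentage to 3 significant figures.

Q = 14.4 × 2010 = 28940 C
n(e⁻) = 28940 / 96485 = 0.2999 mol
Ca²⁺ + 2e⁻ → Ca, so theoretical n(Ca) = 0.1500 mol → 6.012 g
Efficiency = 5.45 / 6.012 = 0.9065 = 90.7%

90.7%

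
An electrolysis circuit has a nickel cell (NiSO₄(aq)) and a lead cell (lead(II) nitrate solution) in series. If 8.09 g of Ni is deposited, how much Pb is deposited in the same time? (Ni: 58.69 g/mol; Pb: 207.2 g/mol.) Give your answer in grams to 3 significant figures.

28.6 g

n(Ni) = 8.09 / 58.69 = 0.1378 mol
Ni²⁺ + 2e⁻ → Ni, so n(e⁻) = 2 × 0.1378 = 0.2756 mol
Same current for the same time ⇒ same n(e⁻) = 0.2756 mol in both cells.
Pb²⁺ + 2e⁻ → Pb, so n(Pb) = 0.2756 / 2 = 0.1378 mol
m(Pb) = 0.1378 × 207.2 = 28.6 g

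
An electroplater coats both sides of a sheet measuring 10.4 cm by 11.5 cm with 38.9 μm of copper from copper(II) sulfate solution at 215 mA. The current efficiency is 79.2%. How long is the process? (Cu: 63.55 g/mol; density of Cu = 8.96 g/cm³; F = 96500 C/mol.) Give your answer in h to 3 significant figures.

Plated area = 2 × 10.4 × 11.5 = 239.2 cm²
Volume = 239.2 × 38.9×10⁻⁴ cm = 0.9305 cm³
m(Cu) = 0.9305 × 8.96 = 8.337 g
n(Cu) = 8.337 / 63.55 = 0.1312 mol; n(e⁻) = 2 × 0.1312 = 0.2624 mol
Q = 0.2624 × 96500 / 0.792 = 31970 C
t = 31970 / 0.215 = 1.487×10^5 s = 41.3 h

41.3 h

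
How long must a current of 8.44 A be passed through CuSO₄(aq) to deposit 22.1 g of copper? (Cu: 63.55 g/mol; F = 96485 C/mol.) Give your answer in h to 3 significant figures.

2.21 h

n(Cu) = 22.1 / 63.55 = 0.3478 mol
Cu²⁺ + 2e⁻ → Cu, so n(e⁻) = 2 × 0.3478 = 0.6956 mol
Q = 0.6956 × 96485 = 67110 C
t = Q / I = 67110 / 8.44 = 7951 s = 2.21 h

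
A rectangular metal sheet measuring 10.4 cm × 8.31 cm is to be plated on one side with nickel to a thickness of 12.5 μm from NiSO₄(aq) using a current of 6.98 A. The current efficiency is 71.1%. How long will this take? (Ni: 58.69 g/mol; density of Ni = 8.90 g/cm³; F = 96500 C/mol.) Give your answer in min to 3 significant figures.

Plated area = 10.4 × 8.31 = 86.42 cm²
Volume = 86.42 × 12.5×10⁻⁴ cm = 0.1080 cm³
m(Ni) = 0.1080 × 8.90 = 0.9612 g
n(Ni) = 0.9612 / 58.69 = 0.01638 mol; n(e⁻) = 2 × 0.01638 = 0.03276 mol
Q = 0.03276 × 96500 / 0.711 = 4446 C
t = 4446 / 6.98 = 637.0 s = 10.6 min

10.6 min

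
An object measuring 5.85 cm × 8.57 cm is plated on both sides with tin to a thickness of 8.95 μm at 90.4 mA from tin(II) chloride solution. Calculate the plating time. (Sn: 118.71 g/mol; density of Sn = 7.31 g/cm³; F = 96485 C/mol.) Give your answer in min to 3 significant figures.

197 min

Plated area = 2 × 5.85 × 8.57 = 100.3 cm²
Volume = 100.3 × 8.95×10⁻⁴ cm = 0.08977 cm³
m(Sn) = 0.08977 × 7.31 = 0.6562 g
n(Sn) = 0.6562 / 118.71 = 0.005528 mol; n(e⁻) = 2 × 0.005528 = 0.01106 mol
Q = 0.01106 × 96485 = 1067 C
t = 1067 / 0.0904 = 11800 s = 197 min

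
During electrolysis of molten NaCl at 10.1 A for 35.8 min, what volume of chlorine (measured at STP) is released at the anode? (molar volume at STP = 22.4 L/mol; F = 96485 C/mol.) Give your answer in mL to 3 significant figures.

Q = It = 10.1 × 2148 = 21690 C
n(e⁻) = Q/F = 21690/96485 = 0.2248 mol
2Cl⁻ → Cl₂ + 2e⁻, so n(Cl₂) = 0.2248 / 2 = 0.1124 mol
V = 0.1124 × 22.4 = 2.518 L
= 2520 mL

2520 mL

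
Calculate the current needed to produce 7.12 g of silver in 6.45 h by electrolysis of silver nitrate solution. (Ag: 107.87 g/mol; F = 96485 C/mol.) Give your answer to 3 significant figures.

n(Ag) = 7.12 / 107.87 = 0.06601 mol
Ag⁺ + e⁻ → Ag, so n(e⁻) = 0.06601 mol
Q = 0.06601 × 96485 = 6369 C
I = Q / t = 6369 / 23220 s = 0.274 A

0.274 A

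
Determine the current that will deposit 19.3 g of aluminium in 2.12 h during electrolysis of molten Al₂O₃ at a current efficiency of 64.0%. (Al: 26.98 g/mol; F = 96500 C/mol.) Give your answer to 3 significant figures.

42.4 A

n(Al) = 19.3 / 26.98 = 0.7153 mol
Al³⁺ + 3e⁻ → Al, so n(e⁻) = 3 × 0.7153 = 2.146 mol
Q = 2.146 × 96500 / 0.640 = 3.236×10^5 C
I = Q / t = 3.236×10^5 / 7632 s = 42.4 A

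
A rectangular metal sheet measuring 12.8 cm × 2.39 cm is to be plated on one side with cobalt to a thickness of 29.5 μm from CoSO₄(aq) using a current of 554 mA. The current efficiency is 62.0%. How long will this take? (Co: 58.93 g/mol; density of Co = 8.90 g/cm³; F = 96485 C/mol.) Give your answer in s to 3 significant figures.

7660 s

Plated area = 12.8 × 2.39 = 30.59 cm²
Volume = 30.59 × 29.5×10⁻⁴ cm = 0.09024 cm³
m(Co) = 0.09024 × 8.90 = 0.8031 g
n(Co) = 0.8031 / 58.93 = 0.01363 mol; n(e⁻) = 2 × 0.01363 = 0.02726 mol
Q = 0.02726 × 96485 / 0.620 = 4242 C
t = 4242 / 0.554 = 7657 s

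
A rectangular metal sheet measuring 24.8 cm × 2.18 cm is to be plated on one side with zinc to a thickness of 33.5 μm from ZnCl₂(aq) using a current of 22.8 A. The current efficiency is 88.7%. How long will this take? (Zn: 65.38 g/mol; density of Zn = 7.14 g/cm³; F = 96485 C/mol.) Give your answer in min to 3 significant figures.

Plated area = 24.8 × 2.18 = 54.06 cm²
Volume = 54.06 × 33.5×10⁻⁴ cm = 0.1811 cm³
m(Zn) = 0.1811 × 7.14 = 1.293 g
n(Zn) = 1.293 / 65.38 = 0.01978 mol; n(e⁻) = 2 × 0.01978 = 0.03956 mol
Q = 0.03956 × 96485 / 0.887 = 4303 C
t = 4303 / 22.8 = 188.7 s = 3.15 min

3.15 min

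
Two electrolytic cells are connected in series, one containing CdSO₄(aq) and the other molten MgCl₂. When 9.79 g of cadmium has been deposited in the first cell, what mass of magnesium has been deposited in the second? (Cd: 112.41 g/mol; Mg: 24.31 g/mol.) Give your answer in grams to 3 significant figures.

n(Cd) = 9.79 / 112.41 = 0.08709 mol
Cd²⁺ + 2e⁻ → Cd, so n(e⁻) = 2 × 0.08709 = 0.1742 mol
The cells are in series, so the same charge (and hence the same n(e⁻) = 0.1742 mol) passes through both.
Mg²⁺ + 2e⁻ → Mg, so n(Mg) = 0.1742 / 2 = 0.08710 mol
m(Mg) = 0.08710 × 24.31 = 2.12 g

2.12 g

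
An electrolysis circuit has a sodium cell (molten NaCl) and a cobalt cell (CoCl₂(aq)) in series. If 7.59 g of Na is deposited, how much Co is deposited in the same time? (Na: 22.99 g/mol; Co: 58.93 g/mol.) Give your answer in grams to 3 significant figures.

n(Na) = 7.59 / 22.99 = 0.3301 mol
Na⁺ + e⁻ → Na, so n(e⁻) = 0.3301 mol
In series, the same 0.3301 mol of electrons flows through the second cell.
Co²⁺ + 2e⁻ → Co, so n(Co) = 0.3301 / 2 = 0.1651 mol
m(Co) = 0.1651 × 58.93 = 9.73 g

9.73 g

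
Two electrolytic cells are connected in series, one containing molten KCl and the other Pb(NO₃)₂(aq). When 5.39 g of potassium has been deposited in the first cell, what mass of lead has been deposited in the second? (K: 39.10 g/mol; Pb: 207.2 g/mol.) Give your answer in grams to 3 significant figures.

n(K) = 5.39 / 39.10 = 0.1379 mol
K⁺ + e⁻ → K, so n(e⁻) = 0.1379 mol
Same current for the same time ⇒ same n(e⁻) = 0.1379 mol in both cells.
Pb²⁺ + 2e⁻ → Pb, so n(Pb) = 0.1379 / 2 = 0.06895 mol
m(Pb) = 0.06895 × 207.2 = 14.3 g

14.3 g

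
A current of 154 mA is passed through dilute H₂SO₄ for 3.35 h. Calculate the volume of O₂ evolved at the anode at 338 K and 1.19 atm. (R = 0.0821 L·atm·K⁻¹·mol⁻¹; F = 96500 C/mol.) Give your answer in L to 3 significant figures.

0.112 L

Q = It = 0.154 × 12060 = 1857 C
Moles of electrons = 1857 / 96500 = 0.01924 mol
2H₂O → O₂ + 4H⁺ + 4e⁻, so n(O₂) = 0.01924 / 4 = 0.004810 mol
V = nRT/P = 0.004810 × 0.0821 × 338 / 1.19 = 0.1122 L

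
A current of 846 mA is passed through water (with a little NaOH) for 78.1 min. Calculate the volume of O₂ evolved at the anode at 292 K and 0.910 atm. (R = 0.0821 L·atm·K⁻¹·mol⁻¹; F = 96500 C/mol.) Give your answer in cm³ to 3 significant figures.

Q = 0.846 A × 4686 s = 3964 C
Moles of electrons = 3964 / 96500 = 0.04108 mol
2H₂O → O₂ + 4H⁺ + 4e⁻, so n(O₂) = 0.04108 / 4 = 0.01027 mol
V = nRT/P = 0.01027 × 0.0821 × 292 / 0.910 = 0.2706 L
= 271 cm³

271 cm³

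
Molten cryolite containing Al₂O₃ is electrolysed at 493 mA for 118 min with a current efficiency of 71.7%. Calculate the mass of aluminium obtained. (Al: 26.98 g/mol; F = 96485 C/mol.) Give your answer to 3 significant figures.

0.233 g

Q = 0.493 × 7080 = 3490 C
n(e⁻) = 3490 / 96485 = 0.03617 mol
Al³⁺ + 3e⁻ → Al, so theoretical m(Al) = 0.01206 × 26.98 = 0.3254 g
Actual mass = 71.7% × 0.3254 = 0.233 g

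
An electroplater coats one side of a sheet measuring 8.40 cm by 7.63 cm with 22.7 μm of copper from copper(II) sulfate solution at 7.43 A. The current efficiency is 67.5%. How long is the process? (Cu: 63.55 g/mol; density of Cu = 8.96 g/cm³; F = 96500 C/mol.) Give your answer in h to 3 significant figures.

0.219 h

Plated area = 8.40 × 7.63 = 64.09 cm²
Volume = 64.09 × 22.7×10⁻⁴ cm = 0.1455 cm³
m(Cu) = 0.1455 × 8.96 = 1.304 g
n(Cu) = 1.304 / 63.55 = 0.02052 mol; n(e⁻) = 2 × 0.02052 = 0.04104 mol
Q = 0.04104 × 96500 / 0.675 = 5867 C
t = 5867 / 7.43 = 789.6 s = 0.219 h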